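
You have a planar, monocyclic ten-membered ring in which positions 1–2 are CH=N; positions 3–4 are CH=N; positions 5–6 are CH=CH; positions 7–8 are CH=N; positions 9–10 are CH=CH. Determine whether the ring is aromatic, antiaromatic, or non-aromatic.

Every ring atom contributes a p orbital perpendicular to the ring (the double-bond atoms are sp², each contributing one p electron; each =N– nitrogen is pyridine-type (lone pair in the sp² plane, one electron in the p orbital)), so the π system is cyclic and fully conjugated.
Adding the contributions, 5 × 2 = 10 from the 5 double-bond units.
Since 10 = 4·2 + 2, the ring meets the 4n+2 criterion.

Aromatic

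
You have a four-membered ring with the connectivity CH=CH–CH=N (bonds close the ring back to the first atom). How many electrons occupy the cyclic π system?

Every ring atom contributes a p orbital perpendicular to the ring (the double-bond atoms are sp², each contributing one p electron; each sp² =N– keeps its lone pair in-plane and puts one electron into the π system), so the π system is cyclic and fully conjugated.
π-electron count: 2 × 2 = 4 from the 2 double-bond units.

4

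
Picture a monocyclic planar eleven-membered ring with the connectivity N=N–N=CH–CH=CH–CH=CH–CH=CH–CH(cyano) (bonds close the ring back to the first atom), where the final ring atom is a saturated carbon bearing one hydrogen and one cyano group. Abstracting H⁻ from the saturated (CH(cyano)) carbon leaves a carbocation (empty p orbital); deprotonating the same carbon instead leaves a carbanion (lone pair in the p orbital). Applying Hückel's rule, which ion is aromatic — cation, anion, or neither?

In both ions every ring atom is sp² and contributes a p orbital, so both rings are fully conjugated.
Cation: 5 × 2 + 0 = 10 π electrons → 4(2)+2, aromatic.
Anion: 5 × 2 + 2 = 12 π electrons → 4(3), antiaromatic.

The cation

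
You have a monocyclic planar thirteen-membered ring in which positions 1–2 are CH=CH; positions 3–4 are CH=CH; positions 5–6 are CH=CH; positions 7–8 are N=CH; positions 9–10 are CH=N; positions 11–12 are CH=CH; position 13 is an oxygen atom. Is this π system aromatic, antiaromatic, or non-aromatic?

Aromatic

Check conjugation: every atom in a ring double bond is sp² and brings one electron to the p orbital; each sp² =N– keeps its lone pair in-plane and puts one electron into the π system; the oxygen donates one lone pair from its p orbital — every position has a p orbital, so the cyclic π system is continuous.
Tallying contributions gives 6 × 2 = 12 from the double-bond units + 2 from the O atom = 14.
Since 14 = 4·3 + 2, the ring meets the 4n+2 criterion.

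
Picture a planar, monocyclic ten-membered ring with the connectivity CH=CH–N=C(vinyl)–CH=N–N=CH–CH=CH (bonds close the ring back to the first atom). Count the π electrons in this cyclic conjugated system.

Check conjugation: each doubly-bonded ring atom is sp² with one p-orbital electron; each =N– nitrogen is pyridine-type (lone pair in the sp² plane, one electron in the p orbital) — every position has a p orbital, so the cyclic π system is continuous.
π-electron count: 5 × 2 = 10 from the 5 double-bond units.

10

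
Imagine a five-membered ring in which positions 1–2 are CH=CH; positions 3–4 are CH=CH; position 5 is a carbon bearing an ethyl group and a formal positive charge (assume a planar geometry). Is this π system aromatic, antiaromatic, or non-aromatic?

The p orbitals form a continuous loop: the double-bond atoms are sp², each contributing one p electron; the carbocation has an empty p orbital. The ring is fully conjugated.
Counting π electrons: 2 × 2 = 4 from the double-bond units + 0 from the C(ethyl)(+) atom = 4.
4 is a 4n count (n = 1), so the planar conjugated ring is antiaromatic.

Antiaromatic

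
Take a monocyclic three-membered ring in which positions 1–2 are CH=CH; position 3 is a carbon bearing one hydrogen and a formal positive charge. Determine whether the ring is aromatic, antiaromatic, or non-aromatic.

Aromatic

Every ring atom contributes a p orbital perpendicular to the ring (each doubly-bonded ring atom is sp² with one p-orbital electron; the carbocation has an empty p orbital), so the π system is cyclic and fully conjugated.
Adding the contributions, 1 × 2 = 2 from the double-bond unit + 0 from the CH(+) atom = 2.
Since 2 = 4·0 + 2, the ring meets the 4n+2 criterion.
This is the cyclopropenyl cation.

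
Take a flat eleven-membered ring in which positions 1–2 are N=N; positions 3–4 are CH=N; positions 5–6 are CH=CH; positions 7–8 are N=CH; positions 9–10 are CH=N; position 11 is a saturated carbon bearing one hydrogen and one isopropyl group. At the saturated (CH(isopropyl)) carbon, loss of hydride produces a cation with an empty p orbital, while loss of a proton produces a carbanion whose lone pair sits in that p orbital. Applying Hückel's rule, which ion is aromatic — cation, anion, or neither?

The cation

In both ions every ring atom is sp² and contributes a p orbital, so both rings are fully conjugated.
Cation: 5 × 2 + 0 = 10 π electrons → 4(2)+2, aromatic.
Anion: 5 × 2 + 2 = 12 π electrons → 4(3), antiaromatic.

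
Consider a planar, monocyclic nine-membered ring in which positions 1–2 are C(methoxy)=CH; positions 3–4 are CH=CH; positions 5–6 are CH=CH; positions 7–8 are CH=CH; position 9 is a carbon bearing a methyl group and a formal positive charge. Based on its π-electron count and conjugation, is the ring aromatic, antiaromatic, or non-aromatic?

Antiaromatic

Check conjugation: the double-bond atoms are sp², each contributing one p electron; the carbocation has an empty p orbital — every position has a p orbital, so the cyclic π system is continuous.
Counting π electrons: 4 × 2 = 8 from the double-bond units + 0 from the C(methyl)(+) atom = 8.
8 is a 4n count (n = 2), so the planar conjugated ring is antiaromatic.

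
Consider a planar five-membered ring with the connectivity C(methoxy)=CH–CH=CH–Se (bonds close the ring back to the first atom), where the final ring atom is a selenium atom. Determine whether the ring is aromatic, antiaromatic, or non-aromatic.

Aromatic

Check conjugation: each doubly-bonded ring atom is sp² with one p-orbital electron; the selenium donates one lone pair from its p orbital — every position has a p orbital, so the cyclic π system is continuous.
Tallying contributions gives 2 × 2 = 4 from the double-bond units + 2 from the Se atom = 6.
Since 6 = 4·1 + 2, the ring meets the 4n+2 criterion.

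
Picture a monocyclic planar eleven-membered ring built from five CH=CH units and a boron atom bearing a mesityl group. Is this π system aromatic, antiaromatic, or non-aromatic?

Aromatic

Every ring atom contributes a p orbital perpendicular to the ring (the double-bond atoms are sp², each contributing one p electron; the boron has an empty p orbital), so the π system is cyclic and fully conjugated.
Counting π electrons: 5 × 2 = 10 from the double-bond units + 0 from the B(mesityl) atom = 10.
That gives a 4n+2 count (10, n = 2).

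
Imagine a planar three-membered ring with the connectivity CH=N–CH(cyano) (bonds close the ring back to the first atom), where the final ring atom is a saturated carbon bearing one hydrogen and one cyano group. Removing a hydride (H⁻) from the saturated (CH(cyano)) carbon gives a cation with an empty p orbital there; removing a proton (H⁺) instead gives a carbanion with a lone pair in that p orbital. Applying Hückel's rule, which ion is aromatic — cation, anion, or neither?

The cation

Both ions have a continuous loop of p orbitals — each ring atom is sp².
Cation: 1 × 2 + 0 = 2 π electrons → 4(0)+2, aromatic.
Anion: 1 × 2 + 2 = 4 π electrons → 4(1), antiaromatic.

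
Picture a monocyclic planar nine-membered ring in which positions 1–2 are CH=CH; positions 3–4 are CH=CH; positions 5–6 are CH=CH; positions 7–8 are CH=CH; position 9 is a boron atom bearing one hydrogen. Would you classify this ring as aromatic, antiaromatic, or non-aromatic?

Antiaromatic

The p orbitals form a continuous loop: the double-bond atoms are sp², each contributing one p electron; the boron has an empty p orbital. The ring is fully conjugated.
π-electron count: 4 × 2 = 8 from the double-bond units + 0 from the BH atom = 8.
8 = 4(2); a planar, fully conjugated 4n system is antiaromatic.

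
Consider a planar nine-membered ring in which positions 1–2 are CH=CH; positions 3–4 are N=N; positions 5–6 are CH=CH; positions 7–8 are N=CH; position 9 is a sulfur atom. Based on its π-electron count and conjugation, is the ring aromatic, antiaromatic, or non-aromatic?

Aromatic

Check conjugation: every atom in a ring double bond is sp² and brings one electron to the p orbital; each =N– nitrogen is pyridine-type (lone pair in the sp² plane, one electron in the p orbital); the sulfur donates one lone pair from its p orbital — every position has a p orbital, so the cyclic π system is continuous.
π-electron count: 4 × 2 = 8 from the double-bond units + 2 from the S atom = 10.
With 10 π electrons (n = 2), the Hückel 4n+2 condition holds.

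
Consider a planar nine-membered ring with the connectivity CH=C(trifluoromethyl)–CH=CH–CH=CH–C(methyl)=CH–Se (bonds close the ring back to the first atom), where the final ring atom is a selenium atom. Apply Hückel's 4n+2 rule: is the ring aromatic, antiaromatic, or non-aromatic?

Aromatic

All ring atoms are sp² and supply a p orbital to the ring (every atom in a ring double bond is sp² and brings one electron to the p orbital; the selenium donates one lone pair from its p orbital); the conjugation is uninterrupted.
Adding the contributions, 4 × 2 = 8 from the double-bond units + 2 from the Se atom = 10.
10 = 4(2) + 2, which satisfies Hückel's 4n+2 rule.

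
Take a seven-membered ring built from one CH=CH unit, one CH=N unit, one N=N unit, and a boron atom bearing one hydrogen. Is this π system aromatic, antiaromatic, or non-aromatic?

Check conjugation: every atom in a ring double bond is sp² and brings one electron to the p orbital; each sp² =N– keeps its lone pair in-plane and puts one electron into the π system; the boron has an empty p orbital — every position has a p orbital, so the cyclic π system is continuous.
π-electron count: 3 × 2 = 6 from the double-bond units + 0 from the BH atom = 6.
6 = 4(1) + 2, which satisfies Hückel's 4n+2 rule.

Aromatic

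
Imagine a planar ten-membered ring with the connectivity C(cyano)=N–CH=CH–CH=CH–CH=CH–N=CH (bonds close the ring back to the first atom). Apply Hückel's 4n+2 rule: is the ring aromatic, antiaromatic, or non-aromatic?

Aromatic

The p orbitals form a continuous loop: each doubly-bonded ring atom is sp² with one p-orbital electron; the doubly-bonded nitrogens are pyridine-type — their lone pairs lie in the ring plane, leaving one electron in the p orbital. The ring is fully conjugated.
Tallying contributions gives 5 × 2 = 10 from the 5 double-bond units.
With 10 π electrons (n = 2), the Hückel 4n+2 condition holds.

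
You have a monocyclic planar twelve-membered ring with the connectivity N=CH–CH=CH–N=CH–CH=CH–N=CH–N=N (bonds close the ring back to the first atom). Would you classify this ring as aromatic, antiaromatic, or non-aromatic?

Antiaromatic

The p orbitals form a continuous loop: each doubly-bonded ring atom is sp² with one p-orbital electron; the doubly-bonded nitrogens are pyridine-type — their lone pairs lie in the ring plane, leaving one electron in the p orbital. The ring is fully conjugated.
Adding the contributions, 6 × 2 = 12 from the 6 double-bond units.
12 = 4(3); a planar, fully conjugated 4n system is antiaromatic.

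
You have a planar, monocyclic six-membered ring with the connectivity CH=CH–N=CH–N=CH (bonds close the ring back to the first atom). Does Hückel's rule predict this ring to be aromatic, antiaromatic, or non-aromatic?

Aromatic

Every ring atom contributes a p orbital perpendicular to the ring (the double-bond atoms are sp², each contributing one p electron; each =N– nitrogen is pyridine-type (lone pair in the sp² plane, one electron in the p orbital)), so the π system is cyclic and fully conjugated.
Counting π electrons: 3 × 2 = 6 from the 3 double-bond units.
That gives a 4n+2 count (6, n = 1).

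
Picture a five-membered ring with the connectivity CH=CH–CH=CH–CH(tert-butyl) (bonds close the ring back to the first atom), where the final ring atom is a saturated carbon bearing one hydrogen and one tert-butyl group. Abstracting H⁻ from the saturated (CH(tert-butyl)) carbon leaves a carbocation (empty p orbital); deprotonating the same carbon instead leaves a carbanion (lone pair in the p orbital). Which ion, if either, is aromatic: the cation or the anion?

Both ions have a continuous loop of p orbitals — each ring atom is sp².
Cation: 2 × 2 + 0 = 4 π electrons → 4(1), antiaromatic.
Anion: 2 × 2 + 2 = 6 π electrons → 4(1)+2, aromatic.

The anion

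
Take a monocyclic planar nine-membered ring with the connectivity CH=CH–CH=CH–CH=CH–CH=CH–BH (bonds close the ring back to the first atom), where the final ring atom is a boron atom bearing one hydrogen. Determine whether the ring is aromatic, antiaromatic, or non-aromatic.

Antiaromatic

All ring atoms are sp² and supply a p orbital to the ring (the double-bond atoms are sp², each contributing one p electron; the boron has an empty p orbital); the conjugation is uninterrupted.
Counting π electrons: 4 × 2 = 8 from the double-bond units + 0 from the BH atom = 8.
With 8 = 4·2 π electrons, Hückel's rule classifies the planar ring as antiaromatic.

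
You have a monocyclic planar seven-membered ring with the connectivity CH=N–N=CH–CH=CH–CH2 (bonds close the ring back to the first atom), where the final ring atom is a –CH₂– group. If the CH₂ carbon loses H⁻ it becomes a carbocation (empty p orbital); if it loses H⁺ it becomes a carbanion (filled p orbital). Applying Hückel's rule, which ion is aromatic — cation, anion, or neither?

The cation

Once that carbon is sp², every ring atom has a p orbital and both ions are fully conjugated.
Cation: 3 × 2 + 0 = 6 π electrons → 4(1)+2, aromatic.
Anion: 3 × 2 + 2 = 8 π electrons → 4(2), antiaromatic.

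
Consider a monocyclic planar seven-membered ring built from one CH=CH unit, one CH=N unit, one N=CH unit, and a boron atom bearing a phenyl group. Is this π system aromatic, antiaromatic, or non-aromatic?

Aromatic

Every ring atom contributes a p orbital perpendicular to the ring (each doubly-bonded ring atom is sp² with one p-orbital electron; the doubly-bonded nitrogens are pyridine-type — their lone pairs lie in the ring plane, leaving one electron in the p orbital; the boron has an empty p orbital), so the π system is cyclic and fully conjugated.
Tallying contributions gives 3 × 2 = 6 from the double-bond units + 0 from the B(phenyl) atom = 6.
6 = 4(1) + 2, which satisfies Hückel's 4n+2 rule.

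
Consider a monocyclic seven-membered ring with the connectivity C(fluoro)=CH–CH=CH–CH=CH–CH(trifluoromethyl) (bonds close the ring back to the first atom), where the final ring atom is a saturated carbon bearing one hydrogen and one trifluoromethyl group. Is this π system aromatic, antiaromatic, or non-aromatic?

Non-aromatic

The CH(trifluoromethyl) position has four σ bonds — that saturated carbon is sp³ and has no p orbital in the ring π system — so the cyclic conjugation is interrupted.
Broken conjugation rules out both aromaticity and antiaromaticity.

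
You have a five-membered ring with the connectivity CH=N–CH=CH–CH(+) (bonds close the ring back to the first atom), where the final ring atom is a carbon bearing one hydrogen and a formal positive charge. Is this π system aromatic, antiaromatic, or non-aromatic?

All ring atoms are sp² and supply a p orbital to the ring (every atom in a ring double bond is sp² and brings one electron to the p orbital; the doubly-bonded nitrogens are pyridine-type — their lone pairs lie in the ring plane, leaving one electron in the p orbital; the carbocation has an empty p orbital); the conjugation is uninterrupted.
Counting π electrons: 2 × 2 = 4 from the double-bond units + 0 from the CH(+) atom = 4.
With 4 = 4·1 π electrons, Hückel's rule classifies the planar ring as antiaromatic.

Antiaromatic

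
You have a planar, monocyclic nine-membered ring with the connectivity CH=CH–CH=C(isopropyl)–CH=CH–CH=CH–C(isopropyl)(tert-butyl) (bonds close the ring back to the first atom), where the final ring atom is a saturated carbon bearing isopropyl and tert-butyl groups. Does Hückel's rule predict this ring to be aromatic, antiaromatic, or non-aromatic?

Non-aromatic

At the C(isopropyl)(tert-butyl) position, that saturated carbon is sp³ and has no p orbital in the ring π system; the ring's p-orbital overlap is broken there.
Without a continuous loop of overlapping p orbitals the Hückel electron count never comes into play.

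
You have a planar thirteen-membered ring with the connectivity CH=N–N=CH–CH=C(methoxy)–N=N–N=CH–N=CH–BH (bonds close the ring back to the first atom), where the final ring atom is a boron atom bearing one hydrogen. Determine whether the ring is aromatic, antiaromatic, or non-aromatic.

Antiaromatic

The p orbitals form a continuous loop: every atom in a ring double bond is sp² and brings one electron to the p orbital; each =N– nitrogen is pyridine-type (lone pair in the sp² plane, one electron in the p orbital); the boron has an empty p orbital. The ring is fully conjugated.
Counting π electrons: 6 × 2 = 12 from the double-bond units + 0 from the BH atom = 12.
With 12 = 4·3 π electrons, Hückel's rule classifies the planar ring as antiaromatic.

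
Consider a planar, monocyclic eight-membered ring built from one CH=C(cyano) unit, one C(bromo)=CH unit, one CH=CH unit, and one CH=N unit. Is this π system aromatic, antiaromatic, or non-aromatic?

Every ring atom contributes a p orbital perpendicular to the ring (each doubly-bonded ring atom is sp² with one p-orbital electron; each =N– nitrogen is pyridine-type (lone pair in the sp² plane, one electron in the p orbital)), so the π system is cyclic and fully conjugated.
π-electron count: 4 × 2 = 8 from the 4 double-bond units.
A 4n π count (8, n = 2) in a planar conjugated ring means antiaromatic.

Antiaromatic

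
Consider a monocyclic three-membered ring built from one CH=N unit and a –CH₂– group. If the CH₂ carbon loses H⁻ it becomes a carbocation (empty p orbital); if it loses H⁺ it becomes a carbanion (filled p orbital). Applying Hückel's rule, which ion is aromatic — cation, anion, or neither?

The cation

In both ions every ring atom is sp² and contributes a p orbital, so both rings are fully conjugated.
Cation: 1 × 2 + 0 = 2 π electrons → 4(0)+2, aromatic.
Anion: 1 × 2 + 2 = 4 π electrons → 4(1), antiaromatic.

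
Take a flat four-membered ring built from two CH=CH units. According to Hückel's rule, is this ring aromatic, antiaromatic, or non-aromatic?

The p orbitals form a continuous loop: every atom in a ring double bond is sp² and brings one electron to the p orbital. The ring is fully conjugated.
π-electron count: 2 × 2 = 4 from the 2 double-bond units.
4 = 4(1); a planar, fully conjugated 4n system is antiaromatic.
(The species described is cyclobutadiene.)

Antiaromatic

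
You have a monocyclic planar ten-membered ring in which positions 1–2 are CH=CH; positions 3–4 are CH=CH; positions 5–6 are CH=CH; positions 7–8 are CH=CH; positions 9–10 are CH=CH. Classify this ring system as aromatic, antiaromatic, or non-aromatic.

The p orbitals form a continuous loop: the double-bond atoms are sp², each contributing one p electron. The ring is fully conjugated.
π-electron count: 5 × 2 = 10 from the 5 double-bond units.
That gives a 4n+2 count (10, n = 2).

Aromatic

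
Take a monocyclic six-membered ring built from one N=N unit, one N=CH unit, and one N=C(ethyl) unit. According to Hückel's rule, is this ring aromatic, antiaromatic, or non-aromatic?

Aromatic

The p orbitals form a continuous loop: the double-bond atoms are sp², each contributing one p electron; the doubly-bonded nitrogens are pyridine-type — their lone pairs lie in the ring plane, leaving one electron in the p orbital. The ring is fully conjugated.
π-electron count: 3 × 2 = 6 from the 3 double-bond units.
Since 6 = 4·1 + 2, the ring meets the 4n+2 criterion.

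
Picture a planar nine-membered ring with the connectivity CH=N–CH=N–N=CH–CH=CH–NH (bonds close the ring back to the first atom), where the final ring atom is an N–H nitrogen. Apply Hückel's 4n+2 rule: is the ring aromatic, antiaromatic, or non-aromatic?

Aromatic

Every ring atom contributes a p orbital perpendicular to the ring (the double-bond atoms are sp², each contributing one p electron; the doubly-bonded nitrogens are pyridine-type — their lone pairs lie in the ring plane, leaving one electron in the p orbital; the pyrrole-type nitrogen donates its lone pair from the p orbital), so the π system is cyclic and fully conjugated.
π-electron count: 4 × 2 = 8 from the double-bond units + 2 from the NH atom = 10.
Since 10 = 4·2 + 2, the ring meets the 4n+2 criterion.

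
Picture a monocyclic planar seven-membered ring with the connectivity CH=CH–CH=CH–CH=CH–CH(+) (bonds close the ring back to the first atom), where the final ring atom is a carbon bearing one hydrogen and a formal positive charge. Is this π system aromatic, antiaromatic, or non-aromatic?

All ring atoms are sp² and supply a p orbital to the ring (the double-bond atoms are sp², each contributing one p electron; the carbocation has an empty p orbital); the conjugation is uninterrupted.
Counting π electrons: 3 × 2 = 6 from the double-bond units + 0 from the CH(+) atom = 6.
Since 6 = 4·1 + 2, the ring meets the 4n+2 criterion.
(The species described is the tropylium cation.)

Aromatic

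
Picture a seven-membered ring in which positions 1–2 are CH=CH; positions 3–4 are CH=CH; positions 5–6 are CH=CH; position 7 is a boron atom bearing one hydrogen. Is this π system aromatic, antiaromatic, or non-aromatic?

The p orbitals form a continuous loop: each doubly-bonded ring atom is sp² with one p-orbital electron; the boron has an empty p orbital. The ring is fully conjugated.
π-electron count: 3 × 2 = 6 from the double-bond units + 0 from the BH atom = 6.
Since 6 = 4·1 + 2, the ring meets the 4n+2 criterion.

Aromatic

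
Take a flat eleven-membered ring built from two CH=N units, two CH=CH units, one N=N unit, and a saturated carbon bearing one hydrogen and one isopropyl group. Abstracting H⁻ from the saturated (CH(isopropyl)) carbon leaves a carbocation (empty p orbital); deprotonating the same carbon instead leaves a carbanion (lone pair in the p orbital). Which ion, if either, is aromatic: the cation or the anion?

The cation

In either ion the ring is fully conjugated: every atom, including the new sp² carbon, supplies a p orbital.
Cation: 5 × 2 + 0 = 10 π electrons → 4(2)+2, aromatic.
Anion: 5 × 2 + 2 = 12 π electrons → 4(3), antiaromatic.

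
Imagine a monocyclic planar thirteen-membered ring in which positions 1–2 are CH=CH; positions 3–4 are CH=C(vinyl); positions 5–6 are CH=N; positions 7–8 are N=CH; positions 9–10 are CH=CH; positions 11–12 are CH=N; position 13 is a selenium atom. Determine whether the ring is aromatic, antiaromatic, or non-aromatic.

Aromatic

All ring atoms are sp² and supply a p orbital to the ring (every atom in a ring double bond is sp² and brings one electron to the p orbital; the doubly-bonded nitrogens are pyridine-type — their lone pairs lie in the ring plane, leaving one electron in the p orbital; the selenium donates one lone pair from its p orbital); the conjugation is uninterrupted.
Adding the contributions, 6 × 2 = 12 from the double-bond units + 2 from the Se atom = 14.
Since 14 = 4·3 + 2, the ring meets the 4n+2 criterion.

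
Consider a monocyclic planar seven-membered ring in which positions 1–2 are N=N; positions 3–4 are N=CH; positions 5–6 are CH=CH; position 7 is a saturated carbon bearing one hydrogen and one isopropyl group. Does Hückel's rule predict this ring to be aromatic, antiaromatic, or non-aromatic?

Non-aromatic

At the CH(isopropyl) position, that saturated carbon is sp³ and has no p orbital in the ring π system; the ring's p-orbital overlap is broken there.
Broken conjugation rules out both aromaticity and antiaromaticity.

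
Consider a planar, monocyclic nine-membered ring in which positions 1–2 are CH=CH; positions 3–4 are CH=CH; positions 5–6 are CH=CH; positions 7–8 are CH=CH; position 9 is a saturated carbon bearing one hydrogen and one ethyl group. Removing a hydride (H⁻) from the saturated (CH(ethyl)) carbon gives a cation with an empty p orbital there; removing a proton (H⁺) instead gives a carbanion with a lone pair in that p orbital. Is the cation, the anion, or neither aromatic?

The anion

Both ions have a continuous loop of p orbitals — each ring atom is sp².
Cation: 4 × 2 + 0 = 8 π electrons → 4(2), antiaromatic.
Anion: 4 × 2 + 2 = 10 π electrons → 4(2)+2, aromatic.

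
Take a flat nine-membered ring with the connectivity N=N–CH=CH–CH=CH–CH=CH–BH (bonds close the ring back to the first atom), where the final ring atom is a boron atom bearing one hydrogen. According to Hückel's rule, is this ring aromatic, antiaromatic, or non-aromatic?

Check conjugation: each doubly-bonded ring atom is sp² with one p-orbital electron; each =N– nitrogen is pyridine-type (lone pair in the sp² plane, one electron in the p orbital); the boron has an empty p orbital — every position has a p orbital, so the cyclic π system is continuous.
Counting π electrons: 4 × 2 = 8 from the double-bond units + 0 from the BH atom = 8.
A 4n π count (8, n = 2) in a planar conjugated ring means antiaromatic.

Antiaromatic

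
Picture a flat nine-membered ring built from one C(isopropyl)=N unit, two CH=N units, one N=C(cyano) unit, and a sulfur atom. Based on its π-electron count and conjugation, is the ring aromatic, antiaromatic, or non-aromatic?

Aromatic

The p orbitals form a continuous loop: each doubly-bonded ring atom is sp² with one p-orbital electron; the doubly-bonded nitrogens are pyridine-type — their lone pairs lie in the ring plane, leaving one electron in the p orbital; the sulfur donates one lone pair from its p orbital. The ring is fully conjugated.
Counting π electrons: 4 × 2 = 8 from the double-bond units + 2 from the S atom = 10.
10 = 4(2) + 2, which satisfies Hückel's 4n+2 rule.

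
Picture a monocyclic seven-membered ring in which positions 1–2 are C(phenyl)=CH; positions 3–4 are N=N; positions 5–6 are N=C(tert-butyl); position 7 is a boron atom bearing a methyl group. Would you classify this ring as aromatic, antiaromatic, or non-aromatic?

All ring atoms are sp² and supply a p orbital to the ring (each doubly-bonded ring atom is sp² with one p-orbital electron; each sp² =N– keeps its lone pair in-plane and puts one electron into the π system; the boron has an empty p orbital); the conjugation is uninterrupted.
Counting π electrons: 3 × 2 = 6 from the double-bond units + 0 from the B(methyl) atom = 6.
That gives a 4n+2 count (6, n = 1).

Aromatic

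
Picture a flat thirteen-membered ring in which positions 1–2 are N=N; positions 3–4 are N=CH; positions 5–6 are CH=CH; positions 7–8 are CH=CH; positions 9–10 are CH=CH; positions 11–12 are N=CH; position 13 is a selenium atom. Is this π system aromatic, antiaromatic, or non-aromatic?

Aromatic

Every ring atom contributes a p orbital perpendicular to the ring (each doubly-bonded ring atom is sp² with one p-orbital electron; the doubly-bonded nitrogens are pyridine-type — their lone pairs lie in the ring plane, leaving one electron in the p orbital; the selenium donates one lone pair from its p orbital), so the π system is cyclic and fully conjugated.
Counting π electrons: 6 × 2 = 12 from the double-bond units + 2 from the Se atom = 14.
With 14 π electrons (n = 3), the Hückel 4n+2 condition holds.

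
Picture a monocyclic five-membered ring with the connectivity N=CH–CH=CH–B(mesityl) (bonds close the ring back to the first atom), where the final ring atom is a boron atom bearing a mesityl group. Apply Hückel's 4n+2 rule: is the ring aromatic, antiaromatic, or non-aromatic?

Check conjugation: every atom in a ring double bond is sp² and brings one electron to the p orbital; the doubly-bonded nitrogens are pyridine-type — their lone pairs lie in the ring plane, leaving one electron in the p orbital; the boron has an empty p orbital — every position has a p orbital, so the cyclic π system is continuous.
π-electron count: 2 × 2 = 4 from the double-bond units + 0 from the B(mesityl) atom = 4.
4 = 4(1); a planar, fully conjugated 4n system is antiaromatic.

Antiaromatic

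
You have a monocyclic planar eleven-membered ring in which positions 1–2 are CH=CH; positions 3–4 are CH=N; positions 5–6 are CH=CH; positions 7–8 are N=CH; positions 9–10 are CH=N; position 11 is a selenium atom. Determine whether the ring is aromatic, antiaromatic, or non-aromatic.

Every ring atom contributes a p orbital perpendicular to the ring (the double-bond atoms are sp², each contributing one p electron; the doubly-bonded nitrogens are pyridine-type — their lone pairs lie in the ring plane, leaving one electron in the p orbital; the selenium donates one lone pair from its p orbital), so the π system is cyclic and fully conjugated.
Tallying contributions gives 5 × 2 = 10 from the double-bond units + 2 from the Se atom = 12.
A 4n π count (12, n = 3) in a planar conjugated ring means antiaromatic.

Antiaromatic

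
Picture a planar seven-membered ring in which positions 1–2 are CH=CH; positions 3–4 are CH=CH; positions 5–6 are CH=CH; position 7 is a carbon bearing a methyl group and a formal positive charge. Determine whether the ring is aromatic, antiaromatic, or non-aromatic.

Aromatic

All ring atoms are sp² and supply a p orbital to the ring (every atom in a ring double bond is sp² and brings one electron to the p orbital; the carbocation has an empty p orbital); the conjugation is uninterrupted.
Adding the contributions, 3 × 2 = 6 from the double-bond units + 0 from the C(methyl)(+) atom = 6.
Since 6 = 4·1 + 2, the ring meets the 4n+2 criterion.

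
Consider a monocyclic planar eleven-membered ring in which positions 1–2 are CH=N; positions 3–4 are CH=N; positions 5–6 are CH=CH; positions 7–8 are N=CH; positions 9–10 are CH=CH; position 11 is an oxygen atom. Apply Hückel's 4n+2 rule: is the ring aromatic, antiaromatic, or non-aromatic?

Check conjugation: every atom in a ring double bond is sp² and brings one electron to the p orbital; the doubly-bonded nitrogens are pyridine-type — their lone pairs lie in the ring plane, leaving one electron in the p orbital; the oxygen donates one lone pair from its p orbital — every position has a p orbital, so the cyclic π system is continuous.
Counting π electrons: 5 × 2 = 10 from the double-bond units + 2 from the O atom = 12.
12 is a 4n count (n = 3), so the planar conjugated ring is antiaromatic.

Antiaromatic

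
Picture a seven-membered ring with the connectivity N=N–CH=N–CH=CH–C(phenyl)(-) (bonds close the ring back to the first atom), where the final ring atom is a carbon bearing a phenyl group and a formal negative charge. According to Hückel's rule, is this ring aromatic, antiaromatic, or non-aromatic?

Antiaromatic

Every ring atom contributes a p orbital perpendicular to the ring (every atom in a ring double bond is sp² and brings one electron to the p orbital; the doubly-bonded nitrogens are pyridine-type — their lone pairs lie in the ring plane, leaving one electron in the p orbital; the carbanion's lone pair occupies the p orbital), so the π system is cyclic and fully conjugated.
π-electron count: 3 × 2 = 6 from the double-bond units + 2 from the C(phenyl)(-) atom = 8.
8 = 4(2); a planar, fully conjugated 4n system is antiaromatic.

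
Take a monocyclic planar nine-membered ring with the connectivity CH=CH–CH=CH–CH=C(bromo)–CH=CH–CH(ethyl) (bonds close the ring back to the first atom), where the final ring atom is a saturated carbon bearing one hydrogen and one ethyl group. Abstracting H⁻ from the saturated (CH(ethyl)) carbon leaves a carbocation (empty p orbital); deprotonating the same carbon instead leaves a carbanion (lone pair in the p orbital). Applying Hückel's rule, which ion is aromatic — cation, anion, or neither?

The anion

In either ion the ring is fully conjugated: every atom, including the new sp² carbon, supplies a p orbital.
Cation: 4 × 2 + 0 = 8 π electrons → 4(2), antiaromatic.
Anion: 4 × 2 + 2 = 10 π electrons → 4(2)+2, aromatic.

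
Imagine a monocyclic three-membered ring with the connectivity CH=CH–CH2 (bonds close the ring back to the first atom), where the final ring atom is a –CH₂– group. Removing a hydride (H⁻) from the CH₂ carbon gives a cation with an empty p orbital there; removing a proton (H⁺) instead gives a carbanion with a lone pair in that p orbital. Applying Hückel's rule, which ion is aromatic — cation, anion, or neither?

Once that carbon is sp², every ring atom has a p orbital and both ions are fully conjugated.
Cation: 1 × 2 + 0 = 2 π electrons → 4(0)+2, aromatic.
Anion: 1 × 2 + 2 = 4 π electrons → 4(1), antiaromatic.

The cation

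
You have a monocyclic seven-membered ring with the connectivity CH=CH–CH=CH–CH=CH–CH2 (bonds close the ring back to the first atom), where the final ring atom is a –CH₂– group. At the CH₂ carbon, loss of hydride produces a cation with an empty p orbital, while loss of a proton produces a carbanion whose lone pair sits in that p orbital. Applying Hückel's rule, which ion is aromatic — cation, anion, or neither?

The cation

In both ions every ring atom is sp² and contributes a p orbital, so both rings are fully conjugated.
Cation: 3 × 2 + 0 = 6 π electrons → 4(1)+2, aromatic.
Anion: 3 × 2 + 2 = 8 π electrons → 4(2), antiaromatic.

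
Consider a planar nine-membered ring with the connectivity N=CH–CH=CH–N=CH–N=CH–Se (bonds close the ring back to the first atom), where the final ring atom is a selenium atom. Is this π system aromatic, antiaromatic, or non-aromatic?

Aromatic

Check conjugation: each doubly-bonded ring atom is sp² with one p-orbital electron; each sp² =N– keeps its lone pair in-plane and puts one electron into the π system; the selenium donates one lone pair from its p orbital — every position has a p orbital, so the cyclic π system is continuous.
π-electron count: 4 × 2 = 8 from the double-bond units + 2 from the Se atom = 10.
Since 10 = 4·2 + 2, the ring meets the 4n+2 criterion.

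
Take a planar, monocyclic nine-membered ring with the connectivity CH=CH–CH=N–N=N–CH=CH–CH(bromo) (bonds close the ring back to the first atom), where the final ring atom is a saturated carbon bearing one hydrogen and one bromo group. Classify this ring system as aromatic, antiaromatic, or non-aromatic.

The CH(bromo) position has four σ bonds — that saturated carbon is sp³ and has no p orbital in the ring π system — so the cyclic conjugation is interrupted.
Broken conjugation rules out both aromaticity and antiaromaticity.

Non-aromatic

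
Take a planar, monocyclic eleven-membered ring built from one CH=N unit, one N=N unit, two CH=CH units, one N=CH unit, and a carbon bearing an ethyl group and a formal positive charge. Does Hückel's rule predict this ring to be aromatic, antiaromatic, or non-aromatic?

All ring atoms are sp² and supply a p orbital to the ring (every atom in a ring double bond is sp² and brings one electron to the p orbital; the doubly-bonded nitrogens are pyridine-type — their lone pairs lie in the ring plane, leaving one electron in the p orbital; the carbocation has an empty p orbital); the conjugation is uninterrupted.
π-electron count: 5 × 2 = 10 from the double-bond units + 0 from the C(ethyl)(+) atom = 10.
With 10 π electrons (n = 2), the Hückel 4n+2 condition holds.

Aromatic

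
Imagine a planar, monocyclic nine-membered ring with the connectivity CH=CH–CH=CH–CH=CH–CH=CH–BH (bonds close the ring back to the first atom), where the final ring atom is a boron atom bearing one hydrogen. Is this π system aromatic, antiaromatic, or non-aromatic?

Antiaromatic

The p orbitals form a continuous loop: every atom in a ring double bond is sp² and brings one electron to the p orbital; the boron has an empty p orbital. The ring is fully conjugated.
Tallying contributions gives 4 × 2 = 8 from the double-bond units + 0 from the BH atom = 8.
8 = 4(2); a planar, fully conjugated 4n system is antiaromatic.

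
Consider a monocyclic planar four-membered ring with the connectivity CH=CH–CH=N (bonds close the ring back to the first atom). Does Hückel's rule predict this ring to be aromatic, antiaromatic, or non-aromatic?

All ring atoms are sp² and supply a p orbital to the ring (each doubly-bonded ring atom is sp² with one p-orbital electron; each sp² =N– keeps its lone pair in-plane and puts one electron into the π system); the conjugation is uninterrupted.
π-electron count: 2 × 2 = 4 from the 2 double-bond units.
4 = 4(1); a planar, fully conjugated 4n system is antiaromatic.

Antiaromatic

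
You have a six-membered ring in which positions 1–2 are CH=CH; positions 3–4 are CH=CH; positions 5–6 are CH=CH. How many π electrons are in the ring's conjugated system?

6

The p orbitals form a continuous loop: the double-bond atoms are sp², each contributing one p electron. The ring is fully conjugated.
Tallying contributions gives 3 × 2 = 6 from the 3 double-bond units.
(This ring is benzene.)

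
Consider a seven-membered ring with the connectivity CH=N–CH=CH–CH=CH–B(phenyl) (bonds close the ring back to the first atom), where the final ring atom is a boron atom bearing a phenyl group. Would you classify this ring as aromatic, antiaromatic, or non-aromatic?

Check conjugation: each doubly-bonded ring atom is sp² with one p-orbital electron; each =N– nitrogen is pyridine-type (lone pair in the sp² plane, one electron in the p orbital); the boron has an empty p orbital — every position has a p orbital, so the cyclic π system is continuous.
Counting π electrons: 3 × 2 = 6 from the double-bond units + 0 from the B(phenyl) atom = 6.
6 = 4(1) + 2, which satisfies Hückel's 4n+2 rule.

Aromatic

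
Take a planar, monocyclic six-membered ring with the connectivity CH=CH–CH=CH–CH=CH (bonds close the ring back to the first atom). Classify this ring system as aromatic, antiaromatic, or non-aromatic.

All ring atoms are sp² and supply a p orbital to the ring (each doubly-bonded ring atom is sp² with one p-orbital electron); the conjugation is uninterrupted.
π-electron count: 3 × 2 = 6 from the 3 double-bond units.
That gives a 4n+2 count (6, n = 1).
This is benzene.

Aromatic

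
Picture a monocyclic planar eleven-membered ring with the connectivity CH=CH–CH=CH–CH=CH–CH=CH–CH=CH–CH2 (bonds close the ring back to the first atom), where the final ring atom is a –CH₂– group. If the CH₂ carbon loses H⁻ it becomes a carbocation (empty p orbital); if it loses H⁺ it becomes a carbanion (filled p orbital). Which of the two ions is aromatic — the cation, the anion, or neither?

The cation

Both ions have a continuous loop of p orbitals — each ring atom is sp².
Cation: 5 × 2 + 0 = 10 π electrons → 4(2)+2, aromatic.
Anion: 5 × 2 + 2 = 12 π electrons → 4(3), antiaromatic.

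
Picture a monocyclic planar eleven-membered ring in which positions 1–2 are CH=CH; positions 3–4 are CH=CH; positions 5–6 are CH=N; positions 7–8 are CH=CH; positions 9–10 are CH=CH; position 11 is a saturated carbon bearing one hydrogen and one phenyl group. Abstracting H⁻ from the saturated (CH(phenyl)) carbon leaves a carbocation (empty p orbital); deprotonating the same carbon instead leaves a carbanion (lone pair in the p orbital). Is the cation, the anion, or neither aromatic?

The cation

In both ions every ring atom is sp² and contributes a p orbital, so both rings are fully conjugated.
Cation: 5 × 2 + 0 = 10 π electrons → 4(2)+2, aromatic.
Anion: 5 × 2 + 2 = 12 π electrons → 4(3), antiaromatic.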